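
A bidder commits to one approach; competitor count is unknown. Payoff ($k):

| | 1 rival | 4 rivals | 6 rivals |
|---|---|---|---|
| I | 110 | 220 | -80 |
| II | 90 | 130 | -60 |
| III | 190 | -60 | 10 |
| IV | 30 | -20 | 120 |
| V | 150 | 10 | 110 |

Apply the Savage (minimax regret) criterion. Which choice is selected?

II

Column bests: 1 rival=190, 4 rivals=220, 6 rivals=120.
I regrets: 80, 0, 200 → max 200
II regrets: 100, 90, 180 → max 180
III regrets: 0, 280, 110 → max 280
IV regrets: 160, 240, 0 → max 240
V regrets: 40, 210, 10 → max 210
Smallest max regret = 180 → II.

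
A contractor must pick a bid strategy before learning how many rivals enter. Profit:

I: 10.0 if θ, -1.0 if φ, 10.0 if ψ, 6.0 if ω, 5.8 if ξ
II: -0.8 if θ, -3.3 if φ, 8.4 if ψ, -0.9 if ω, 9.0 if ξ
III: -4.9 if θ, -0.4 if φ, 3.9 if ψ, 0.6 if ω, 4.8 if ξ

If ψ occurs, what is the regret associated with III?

6.1

Best payoff under ψ is 10.0.
Regret = 10.0 − 3.9 = 6.1.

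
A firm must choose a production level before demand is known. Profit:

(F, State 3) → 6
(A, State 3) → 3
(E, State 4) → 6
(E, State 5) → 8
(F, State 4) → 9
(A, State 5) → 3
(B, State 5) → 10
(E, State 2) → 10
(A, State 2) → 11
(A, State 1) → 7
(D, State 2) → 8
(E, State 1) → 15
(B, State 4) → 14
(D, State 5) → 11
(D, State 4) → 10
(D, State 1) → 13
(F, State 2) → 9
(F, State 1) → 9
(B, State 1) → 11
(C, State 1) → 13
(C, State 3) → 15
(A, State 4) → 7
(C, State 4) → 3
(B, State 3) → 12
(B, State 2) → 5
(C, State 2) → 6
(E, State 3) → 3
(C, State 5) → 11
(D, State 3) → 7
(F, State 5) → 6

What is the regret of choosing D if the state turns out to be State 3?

8

Best payoff under State 3 is 15.
Regret = 15 − 7 = 8.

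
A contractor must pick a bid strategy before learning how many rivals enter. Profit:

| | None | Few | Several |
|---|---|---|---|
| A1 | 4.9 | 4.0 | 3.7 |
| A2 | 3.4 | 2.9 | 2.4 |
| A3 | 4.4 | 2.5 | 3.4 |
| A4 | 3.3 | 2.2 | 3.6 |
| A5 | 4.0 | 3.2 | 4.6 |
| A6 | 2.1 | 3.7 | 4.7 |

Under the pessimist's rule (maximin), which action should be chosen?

A1

Row minima: A1=3.7, A2=2.4, A3=2.5, A4=2.2, A5=3.2, A6=2.1
Best worst-case = 3.7 → A1.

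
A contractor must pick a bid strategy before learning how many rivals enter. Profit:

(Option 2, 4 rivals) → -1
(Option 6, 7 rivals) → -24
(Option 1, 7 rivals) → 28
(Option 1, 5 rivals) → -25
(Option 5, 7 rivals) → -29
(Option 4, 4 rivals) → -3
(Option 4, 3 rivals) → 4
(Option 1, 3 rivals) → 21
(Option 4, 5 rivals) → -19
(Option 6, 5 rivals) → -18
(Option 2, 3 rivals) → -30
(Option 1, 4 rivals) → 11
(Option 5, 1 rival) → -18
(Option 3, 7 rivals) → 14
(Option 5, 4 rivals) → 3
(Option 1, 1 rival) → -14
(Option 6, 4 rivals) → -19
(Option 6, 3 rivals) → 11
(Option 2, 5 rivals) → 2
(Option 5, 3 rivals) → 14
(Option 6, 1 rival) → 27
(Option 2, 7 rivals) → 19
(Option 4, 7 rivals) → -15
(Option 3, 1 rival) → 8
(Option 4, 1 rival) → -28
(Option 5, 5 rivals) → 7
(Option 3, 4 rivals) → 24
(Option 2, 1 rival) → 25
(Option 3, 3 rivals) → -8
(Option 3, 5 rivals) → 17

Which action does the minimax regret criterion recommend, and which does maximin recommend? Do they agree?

Column bests: 1 rival=27, 3 rivals=21, 4 rivals=24, 5 rivals=17, 7 rivals=28.
Option 1 regrets: 41, 0, 13, 42, 0 → max 42
Option 2 regrets: 2, 51, 25, 15, 9 → max 51
Option 3 regrets: 19, 29, 0, 0, 14 → max 29
Option 4 regrets: 55, 17, 27, 36, 43 → max 55
Option 5 regrets: 45, 7, 21, 10, 57 → max 57
Option 6 regrets: 0, 10, 43, 35, 52 → max 52
Smallest max regret = 29 → Option 3.
Row minima: Option 1=-25, Option 2=-30, Option 3=-8, Option 4=-28, Option 5=-29, Option 6=-24
Best worst-case = -8 → Option 3.

minimax regret → Option 3; maximin → Option 3 (agree)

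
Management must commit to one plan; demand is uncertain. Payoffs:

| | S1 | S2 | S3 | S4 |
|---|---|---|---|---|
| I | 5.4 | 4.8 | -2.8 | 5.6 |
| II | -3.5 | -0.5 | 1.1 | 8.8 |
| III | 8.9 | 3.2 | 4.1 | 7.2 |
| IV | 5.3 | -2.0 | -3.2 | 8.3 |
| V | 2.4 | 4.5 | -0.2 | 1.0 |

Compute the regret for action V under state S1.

Best payoff under S1 is 8.9.
Regret = 8.9 − 2.4 = 6.5.

6.5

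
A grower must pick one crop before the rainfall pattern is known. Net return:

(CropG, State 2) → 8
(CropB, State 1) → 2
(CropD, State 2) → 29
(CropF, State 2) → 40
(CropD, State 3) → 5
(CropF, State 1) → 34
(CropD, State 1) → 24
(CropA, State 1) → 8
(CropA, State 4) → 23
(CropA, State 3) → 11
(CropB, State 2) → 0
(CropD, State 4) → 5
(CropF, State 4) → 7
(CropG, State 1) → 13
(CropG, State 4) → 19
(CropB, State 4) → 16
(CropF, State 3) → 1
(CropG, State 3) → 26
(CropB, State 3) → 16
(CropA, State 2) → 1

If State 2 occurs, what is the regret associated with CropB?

40

Best payoff under State 2 is 40.
Regret = 40 − 0 = 40.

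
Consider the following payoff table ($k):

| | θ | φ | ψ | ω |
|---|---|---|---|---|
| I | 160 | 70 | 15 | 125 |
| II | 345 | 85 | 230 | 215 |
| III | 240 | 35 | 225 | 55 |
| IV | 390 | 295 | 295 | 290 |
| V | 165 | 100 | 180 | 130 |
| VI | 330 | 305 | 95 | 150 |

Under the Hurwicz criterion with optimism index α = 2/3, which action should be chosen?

IV

I: 2/3·160 + 1/3·15 = 335/3
II: 2/3·345 + 1/3·85 = 775/3
III: 2/3·240 + 1/3·35 = 515/3
IV: 2/3·390 + 1/3·290 = 1070/3
V: 2/3·180 + 1/3·100 = 460/3
VI: 2/3·330 + 1/3·95 = 755/3
Highest Hurwicz score = 1070/3 → IV.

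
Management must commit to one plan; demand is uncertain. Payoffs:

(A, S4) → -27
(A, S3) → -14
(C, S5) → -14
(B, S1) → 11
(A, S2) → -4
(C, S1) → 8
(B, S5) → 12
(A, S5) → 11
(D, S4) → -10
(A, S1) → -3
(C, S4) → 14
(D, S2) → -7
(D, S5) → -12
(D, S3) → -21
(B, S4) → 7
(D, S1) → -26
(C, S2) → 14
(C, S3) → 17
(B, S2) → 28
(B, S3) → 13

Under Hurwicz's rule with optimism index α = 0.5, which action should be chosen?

A: 0.5·11 + 0.5·(-27) = -8
B: 0.5·28 + 0.5·7 = 17.5
C: 0.5·17 + 0.5·(-14) = 1.5
D: 0.5·(-7) + 0.5·(-26) = -16.5
Highest Hurwicz score = 17.5 → B.

B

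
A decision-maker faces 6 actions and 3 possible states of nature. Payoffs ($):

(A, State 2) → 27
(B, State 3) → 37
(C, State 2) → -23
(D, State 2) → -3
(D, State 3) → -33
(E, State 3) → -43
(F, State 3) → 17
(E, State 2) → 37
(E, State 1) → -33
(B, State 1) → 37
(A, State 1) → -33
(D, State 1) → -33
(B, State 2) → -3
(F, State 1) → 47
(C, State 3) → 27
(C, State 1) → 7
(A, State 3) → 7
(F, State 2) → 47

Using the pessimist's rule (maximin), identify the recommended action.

Row minima: A=-33, B=-3, C=-23, D=-33, E=-43, F=17
Best worst-case = 17 → F.

F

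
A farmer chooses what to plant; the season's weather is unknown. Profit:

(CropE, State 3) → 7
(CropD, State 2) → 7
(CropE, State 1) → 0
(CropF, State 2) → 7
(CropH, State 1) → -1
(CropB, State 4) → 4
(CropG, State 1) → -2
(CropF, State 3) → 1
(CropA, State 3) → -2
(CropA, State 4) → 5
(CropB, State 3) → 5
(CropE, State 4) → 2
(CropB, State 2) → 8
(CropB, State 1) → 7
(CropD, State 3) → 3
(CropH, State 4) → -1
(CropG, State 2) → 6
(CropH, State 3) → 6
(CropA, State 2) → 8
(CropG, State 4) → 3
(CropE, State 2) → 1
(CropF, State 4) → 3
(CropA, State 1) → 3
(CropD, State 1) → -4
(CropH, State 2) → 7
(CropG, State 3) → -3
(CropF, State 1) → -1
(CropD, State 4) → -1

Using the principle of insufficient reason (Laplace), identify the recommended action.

Row averages: CropH=2.75, CropB=6, CropD=1.25, CropE=2.5, CropG=1, CropA=3.5, CropF=2.5
Highest average = 6 → CropB.

CropB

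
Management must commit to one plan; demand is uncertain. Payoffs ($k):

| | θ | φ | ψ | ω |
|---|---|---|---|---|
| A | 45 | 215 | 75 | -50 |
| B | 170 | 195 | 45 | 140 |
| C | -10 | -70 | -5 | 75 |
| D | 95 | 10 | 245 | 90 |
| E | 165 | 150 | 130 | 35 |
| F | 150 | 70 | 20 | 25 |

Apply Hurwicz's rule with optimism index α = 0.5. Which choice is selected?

A: 0.5·215 + 0.5·(-50) = 82.5
B: 0.5·195 + 0.5·45 = 120
C: 0.5·75 + 0.5·(-70) = 2.5
D: 0.5·245 + 0.5·10 = 127.5
E: 0.5·165 + 0.5·35 = 100
F: 0.5·150 + 0.5·20 = 85
Highest Hurwicz score = 127.5 → D.

D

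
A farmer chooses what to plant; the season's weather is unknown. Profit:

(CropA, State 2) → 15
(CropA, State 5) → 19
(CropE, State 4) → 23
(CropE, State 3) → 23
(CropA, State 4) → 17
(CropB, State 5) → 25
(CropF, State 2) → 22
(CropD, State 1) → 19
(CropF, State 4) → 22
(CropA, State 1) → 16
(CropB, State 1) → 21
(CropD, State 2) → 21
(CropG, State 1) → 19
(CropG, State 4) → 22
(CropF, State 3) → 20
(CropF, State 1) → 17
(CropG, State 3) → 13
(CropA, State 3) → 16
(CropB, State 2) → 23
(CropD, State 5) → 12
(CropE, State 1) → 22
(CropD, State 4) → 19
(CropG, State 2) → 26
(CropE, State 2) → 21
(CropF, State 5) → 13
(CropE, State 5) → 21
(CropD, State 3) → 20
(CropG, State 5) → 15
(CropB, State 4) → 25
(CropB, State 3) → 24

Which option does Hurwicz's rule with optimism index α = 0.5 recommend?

CropB

CropD: 0.5·21 + 0.5·12 = 16.5
CropF: 0.5·22 + 0.5·13 = 17.5
CropE: 0.5·23 + 0.5·21 = 22
CropA: 0.5·19 + 0.5·15 = 17
CropG: 0.5·26 + 0.5·13 = 19.5
CropB: 0.5·25 + 0.5·21 = 23
Highest Hurwicz score = 23 → CropB.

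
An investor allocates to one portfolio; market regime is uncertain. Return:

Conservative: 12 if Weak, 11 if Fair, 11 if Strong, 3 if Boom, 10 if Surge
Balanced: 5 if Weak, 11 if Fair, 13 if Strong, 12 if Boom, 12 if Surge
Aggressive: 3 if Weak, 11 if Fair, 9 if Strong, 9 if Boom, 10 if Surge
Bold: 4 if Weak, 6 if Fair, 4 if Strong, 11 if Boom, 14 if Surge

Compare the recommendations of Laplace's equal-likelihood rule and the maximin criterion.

Row averages: Conservative=9.4, Balanced=10.6, Aggressive=8.4, Bold=7.8
Highest average = 10.6 → Balanced.
Row minima: Conservative=3, Balanced=5, Aggressive=3, Bold=4
Best worst-case = 5 → Balanced.

laplace → Balanced; maximin → Balanced (agree)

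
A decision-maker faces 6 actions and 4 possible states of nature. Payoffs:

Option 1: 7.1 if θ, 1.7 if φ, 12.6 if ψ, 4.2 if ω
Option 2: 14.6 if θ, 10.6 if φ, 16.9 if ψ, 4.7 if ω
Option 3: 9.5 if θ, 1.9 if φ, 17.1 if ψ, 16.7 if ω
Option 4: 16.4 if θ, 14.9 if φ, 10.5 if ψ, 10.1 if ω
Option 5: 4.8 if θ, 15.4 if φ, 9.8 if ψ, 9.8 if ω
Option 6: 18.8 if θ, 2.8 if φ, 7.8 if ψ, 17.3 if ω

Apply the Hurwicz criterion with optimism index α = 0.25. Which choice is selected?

Option 4

Option 1: 0.25·12.6 + 0.75·1.7 = 4.425
Option 2: 0.25·16.9 + 0.75·4.7 = 7.75
Option 3: 0.25·17.1 + 0.75·1.9 = 5.7
Option 4: 0.25·16.4 + 0.75·10.1 = 11.675
Option 5: 0.25·15.4 + 0.75·4.8 = 7.45
Option 6: 0.25·18.8 + 0.75·2.8 = 6.8
Highest Hurwicz score = 11.675 → Option 4.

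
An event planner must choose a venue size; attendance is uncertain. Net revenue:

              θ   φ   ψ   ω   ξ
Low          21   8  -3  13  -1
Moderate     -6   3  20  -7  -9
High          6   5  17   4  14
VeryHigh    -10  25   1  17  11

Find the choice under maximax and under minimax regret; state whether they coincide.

Row maxima: Low=21, Moderate=20, High=17, VeryHigh=25
Best best-case = 25 → VeryHigh.
Column bests: θ=21, φ=25, ψ=20, ω=17, ξ=14.
Low regrets: 0, 17, 23, 4, 15 → max 23
Moderate regrets: 27, 22, 0, 24, 23 → max 27
High regrets: 15, 20, 3, 13, 0 → max 20
VeryHigh regrets: 31, 0, 19, 0, 3 → max 31
Smallest max regret = 20 → High.

maximax → VeryHigh; minimax regret → High (disagree)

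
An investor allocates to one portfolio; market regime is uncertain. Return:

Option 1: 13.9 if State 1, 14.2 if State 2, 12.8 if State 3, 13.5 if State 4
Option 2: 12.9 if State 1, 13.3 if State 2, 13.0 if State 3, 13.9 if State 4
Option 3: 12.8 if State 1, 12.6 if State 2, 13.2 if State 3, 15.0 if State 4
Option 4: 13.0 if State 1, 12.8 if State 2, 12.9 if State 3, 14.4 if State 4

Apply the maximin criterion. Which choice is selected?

Option 2

Row minima: Option 1=12.8, Option 2=12.9, Option 3=12.6, Option 4=12.8
Best worst-case = 12.9 → Option 2.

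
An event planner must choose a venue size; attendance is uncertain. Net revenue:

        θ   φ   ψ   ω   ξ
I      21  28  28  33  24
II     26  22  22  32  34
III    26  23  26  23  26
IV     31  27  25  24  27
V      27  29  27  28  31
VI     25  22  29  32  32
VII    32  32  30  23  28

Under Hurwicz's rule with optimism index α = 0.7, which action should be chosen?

I: 0.7·33 + 0.3·21 = 29.4
II: 0.7·34 + 0.3·22 = 30.4
III: 0.7·26 + 0.3·23 = 25.1
IV: 0.7·31 + 0.3·24 = 28.9
V: 0.7·31 + 0.3·27 = 29.8
VI: 0.7·32 + 0.3·22 = 29
VII: 0.7·32 + 0.3·23 = 29.3
Highest Hurwicz score = 30.4 → II.

II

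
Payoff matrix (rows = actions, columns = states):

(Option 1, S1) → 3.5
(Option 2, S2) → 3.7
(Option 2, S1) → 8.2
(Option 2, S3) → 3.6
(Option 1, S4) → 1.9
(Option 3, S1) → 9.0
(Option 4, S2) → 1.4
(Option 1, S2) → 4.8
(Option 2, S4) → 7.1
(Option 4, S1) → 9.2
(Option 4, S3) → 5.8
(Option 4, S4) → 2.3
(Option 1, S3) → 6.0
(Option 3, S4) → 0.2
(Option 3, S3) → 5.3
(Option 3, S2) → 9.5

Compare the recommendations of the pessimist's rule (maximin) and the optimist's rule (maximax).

maximin → Option 2; maximax → Option 3 (disagree)

Row minima: Option 1=1.9, Option 2=3.6, Option 3=0.2, Option 4=1.4
Best worst-case = 3.6 → Option 2.
Row maxima: Option 1=6.0, Option 2=8.2, Option 3=9.5, Option 4=9.2
Best best-case = 9.5 → Option 3.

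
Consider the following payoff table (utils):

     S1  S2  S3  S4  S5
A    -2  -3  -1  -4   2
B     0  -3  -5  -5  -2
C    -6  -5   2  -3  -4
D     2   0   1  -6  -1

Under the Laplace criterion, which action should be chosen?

Row averages: A=-1.6, B=-3, C=-3.2, D=-0.8
Highest average = -0.8 → D.

D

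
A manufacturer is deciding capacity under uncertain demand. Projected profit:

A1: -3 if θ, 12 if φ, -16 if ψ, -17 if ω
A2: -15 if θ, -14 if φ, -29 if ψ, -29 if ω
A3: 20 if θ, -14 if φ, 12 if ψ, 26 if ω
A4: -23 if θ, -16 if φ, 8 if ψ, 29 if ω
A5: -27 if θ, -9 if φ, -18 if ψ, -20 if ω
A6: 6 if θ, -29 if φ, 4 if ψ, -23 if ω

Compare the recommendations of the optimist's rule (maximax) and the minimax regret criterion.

Row maxima: A1=12, A2=-14, A3=26, A4=29, A5=-9, A6=6
Best best-case = 29 → A4.
Column bests: θ=20, φ=12, ψ=12, ω=29.
A1 regrets: 23, 0, 28, 46 → max 46
A2 regrets: 35, 26, 41, 58 → max 58
A3 regrets: 0, 26, 0, 3 → max 26
A4 regrets: 43, 28, 4, 0 → max 43
A5 regrets: 47, 21, 30, 49 → max 49
A6 regrets: 14, 41, 8, 52 → max 52
Smallest max regret = 26 → A3.

maximax → A4; minimax regret → A3 (disagree)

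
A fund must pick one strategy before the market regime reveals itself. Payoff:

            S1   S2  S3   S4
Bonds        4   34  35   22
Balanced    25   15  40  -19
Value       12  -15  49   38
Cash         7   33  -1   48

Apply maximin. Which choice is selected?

Bonds

Row minima: Bonds=4, Balanced=-19, Value=-15, Cash=-1
Best worst-case = 4 → Bonds.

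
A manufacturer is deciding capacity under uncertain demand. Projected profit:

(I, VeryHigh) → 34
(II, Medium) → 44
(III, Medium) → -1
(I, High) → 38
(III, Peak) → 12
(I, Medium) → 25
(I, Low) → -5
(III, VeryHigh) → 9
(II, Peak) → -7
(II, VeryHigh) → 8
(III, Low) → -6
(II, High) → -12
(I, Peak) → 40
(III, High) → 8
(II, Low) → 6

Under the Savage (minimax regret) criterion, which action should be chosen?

I

Column bests: Low=6, Medium=44, High=38, VeryHigh=34, Peak=40.
I regrets: 11, 19, 0, 0, 0 → max 19
II regrets: 0, 0, 50, 26, 47 → max 50
III regrets: 12, 45, 30, 25, 28 → max 45
Smallest max regret = 19 → I.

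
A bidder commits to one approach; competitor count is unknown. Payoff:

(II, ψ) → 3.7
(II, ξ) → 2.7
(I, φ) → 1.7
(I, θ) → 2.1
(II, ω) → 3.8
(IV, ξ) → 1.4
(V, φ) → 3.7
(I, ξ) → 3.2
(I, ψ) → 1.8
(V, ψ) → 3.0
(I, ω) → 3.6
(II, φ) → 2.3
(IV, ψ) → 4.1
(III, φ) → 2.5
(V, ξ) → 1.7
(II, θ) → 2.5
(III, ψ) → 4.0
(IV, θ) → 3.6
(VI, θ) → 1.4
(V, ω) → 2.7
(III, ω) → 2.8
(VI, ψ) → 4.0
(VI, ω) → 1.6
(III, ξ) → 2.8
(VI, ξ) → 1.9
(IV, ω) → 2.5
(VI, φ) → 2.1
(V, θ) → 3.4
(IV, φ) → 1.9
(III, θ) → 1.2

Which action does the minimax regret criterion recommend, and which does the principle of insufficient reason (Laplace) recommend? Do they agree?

Column bests: θ=3.6, φ=3.7, ψ=4.1, ω=3.8, ξ=3.2.
I regrets: 1.5, 2.0, 2.3, 0.2, 0.0 → max 2.3
II regrets: 1.1, 1.4, 0.4, 0.0, 0.5 → max 1.4
III regrets: 2.4, 1.2, 0.1, 1.0, 0.4 → max 2.4
IV regrets: 0.0, 1.8, 0.0, 1.3, 1.8 → max 1.8
V regrets: 0.2, 0.0, 1.1, 1.1, 1.5 → max 1.5
VI regrets: 2.2, 1.6, 0.1, 2.2, 1.3 → max 2.2
Smallest max regret = 1.4 → II.
Row averages: I=2.48, II=3, III=2.66, IV=2.7, V=2.9, VI=2.2
Highest average = 3 → II.

minimax regret → II; laplace → II (agree)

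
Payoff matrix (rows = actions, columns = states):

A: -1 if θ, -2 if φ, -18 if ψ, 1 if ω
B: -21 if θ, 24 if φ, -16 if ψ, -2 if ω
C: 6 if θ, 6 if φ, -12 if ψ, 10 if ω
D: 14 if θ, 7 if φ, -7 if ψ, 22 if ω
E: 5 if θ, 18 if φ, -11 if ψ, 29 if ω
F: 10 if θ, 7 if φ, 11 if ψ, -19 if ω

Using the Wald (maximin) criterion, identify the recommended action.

D

Row minima: A=-18, B=-21, C=-12, D=-7, E=-11, F=-19
Best worst-case = -7 → D.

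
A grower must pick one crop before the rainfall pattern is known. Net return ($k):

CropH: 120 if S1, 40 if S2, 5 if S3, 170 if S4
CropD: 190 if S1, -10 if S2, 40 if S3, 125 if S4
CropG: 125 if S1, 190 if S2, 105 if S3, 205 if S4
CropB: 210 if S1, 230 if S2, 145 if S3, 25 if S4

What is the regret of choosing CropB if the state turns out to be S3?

0

Best payoff under S3 is 145.
Regret = 145 − 145 = 0.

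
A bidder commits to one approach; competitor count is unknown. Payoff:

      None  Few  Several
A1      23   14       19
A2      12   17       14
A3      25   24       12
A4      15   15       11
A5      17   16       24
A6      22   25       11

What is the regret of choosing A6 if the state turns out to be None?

Best payoff under None is 25.
Regret = 25 − 22 = 3.

3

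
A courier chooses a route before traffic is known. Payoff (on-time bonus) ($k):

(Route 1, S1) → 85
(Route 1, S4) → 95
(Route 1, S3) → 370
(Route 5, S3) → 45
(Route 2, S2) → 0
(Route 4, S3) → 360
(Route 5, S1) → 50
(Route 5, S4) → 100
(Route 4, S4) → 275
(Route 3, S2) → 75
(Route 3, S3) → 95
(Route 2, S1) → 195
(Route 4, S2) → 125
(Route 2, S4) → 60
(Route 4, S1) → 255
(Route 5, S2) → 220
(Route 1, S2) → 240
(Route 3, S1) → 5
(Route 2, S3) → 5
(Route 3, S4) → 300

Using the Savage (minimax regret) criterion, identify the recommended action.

Column bests: S1=255, S2=240, S3=370, S4=300.
Route 1 regrets: 170, 0, 0, 205 → max 205
Route 2 regrets: 60, 240, 365, 240 → max 365
Route 3 regrets: 250, 165, 275, 0 → max 275
Route 4 regrets: 0, 115, 10, 25 → max 115
Route 5 regrets: 205, 20, 325, 200 → max 325
Smallest max regret = 115 → Route 4.

Route 4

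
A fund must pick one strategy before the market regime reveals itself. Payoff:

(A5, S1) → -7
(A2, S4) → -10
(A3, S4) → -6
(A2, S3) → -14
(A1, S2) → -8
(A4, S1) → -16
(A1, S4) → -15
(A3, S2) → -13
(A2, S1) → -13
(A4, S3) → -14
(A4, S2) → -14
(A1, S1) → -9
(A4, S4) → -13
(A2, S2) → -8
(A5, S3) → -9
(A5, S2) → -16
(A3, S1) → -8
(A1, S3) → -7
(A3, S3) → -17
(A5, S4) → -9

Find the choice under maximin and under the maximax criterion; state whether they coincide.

Row minima: A1=-15, A2=-14, A3=-17, A4=-16, A5=-16
Best worst-case = -14 → A2.
Row maxima: A1=-7, A2=-8, A3=-6, A4=-13, A5=-7
Best best-case = -6 → A3.

maximin → A2; maximax → A3 (disagree)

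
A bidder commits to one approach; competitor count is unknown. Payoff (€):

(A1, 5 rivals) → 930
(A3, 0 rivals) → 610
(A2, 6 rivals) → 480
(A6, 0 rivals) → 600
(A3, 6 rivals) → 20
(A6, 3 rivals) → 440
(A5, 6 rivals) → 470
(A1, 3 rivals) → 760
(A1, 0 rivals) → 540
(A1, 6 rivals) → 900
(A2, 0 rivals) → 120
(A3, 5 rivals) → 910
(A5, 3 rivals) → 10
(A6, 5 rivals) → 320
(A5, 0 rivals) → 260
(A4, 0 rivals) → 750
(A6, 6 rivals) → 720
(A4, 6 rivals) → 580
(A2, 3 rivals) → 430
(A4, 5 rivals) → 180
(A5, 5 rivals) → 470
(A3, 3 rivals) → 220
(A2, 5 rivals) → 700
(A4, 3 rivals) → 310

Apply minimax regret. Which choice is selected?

Column bests: 0 rivals=750, 3 rivals=760, 5 rivals=930, 6 rivals=900.
A1 regrets: 210, 0, 0, 0 → max 210
A2 regrets: 630, 330, 230, 420 → max 630
A3 regrets: 140, 540, 20, 880 → max 880
A4 regrets: 0, 450, 750, 320 → max 750
A5 regrets: 490, 750, 460, 430 → max 750
A6 regrets: 150, 320, 610, 180 → max 610
Smallest max regret = 210 → A1.

A1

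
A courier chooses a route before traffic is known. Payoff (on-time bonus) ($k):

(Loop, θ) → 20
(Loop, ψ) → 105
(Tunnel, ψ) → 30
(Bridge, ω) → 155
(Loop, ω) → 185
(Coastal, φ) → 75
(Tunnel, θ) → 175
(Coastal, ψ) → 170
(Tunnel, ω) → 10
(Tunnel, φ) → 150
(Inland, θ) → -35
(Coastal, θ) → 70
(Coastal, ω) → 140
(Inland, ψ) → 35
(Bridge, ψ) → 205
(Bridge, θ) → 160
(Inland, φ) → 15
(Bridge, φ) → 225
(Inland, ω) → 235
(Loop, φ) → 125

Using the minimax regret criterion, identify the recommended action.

Bridge

Column bests: θ=175, φ=225, ψ=205, ω=235.
Loop regrets: 155, 100, 100, 50 → max 155
Inland regrets: 210, 210, 170, 0 → max 210
Coastal regrets: 105, 150, 35, 95 → max 150
Bridge regrets: 15, 0, 0, 80 → max 80
Tunnel regrets: 0, 75, 175, 225 → max 225
Smallest max regret = 80 → Bridge.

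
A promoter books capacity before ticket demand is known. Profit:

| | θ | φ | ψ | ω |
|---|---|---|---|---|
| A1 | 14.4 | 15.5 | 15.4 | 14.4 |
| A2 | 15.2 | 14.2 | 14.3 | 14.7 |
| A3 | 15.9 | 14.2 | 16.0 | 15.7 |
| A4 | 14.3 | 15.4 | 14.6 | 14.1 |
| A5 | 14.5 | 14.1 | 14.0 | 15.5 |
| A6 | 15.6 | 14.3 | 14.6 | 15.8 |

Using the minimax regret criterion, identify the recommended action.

Column bests: θ=15.9, φ=15.5, ψ=16.0, ω=15.8.
A1 regrets: 1.5, 0.0, 0.6, 1.4 → max 1.5
A2 regrets: 0.7, 1.3, 1.7, 1.1 → max 1.7
A3 regrets: 0.0, 1.3, 0.0, 0.1 → max 1.3
A4 regrets: 1.6, 0.1, 1.4, 1.7 → max 1.7
A5 regrets: 1.4, 1.4, 2.0, 0.3 → max 2.0
A6 regrets: 0.3, 1.2, 1.4, 0.0 → max 1.4
Smallest max regret = 1.3 → A3.

A3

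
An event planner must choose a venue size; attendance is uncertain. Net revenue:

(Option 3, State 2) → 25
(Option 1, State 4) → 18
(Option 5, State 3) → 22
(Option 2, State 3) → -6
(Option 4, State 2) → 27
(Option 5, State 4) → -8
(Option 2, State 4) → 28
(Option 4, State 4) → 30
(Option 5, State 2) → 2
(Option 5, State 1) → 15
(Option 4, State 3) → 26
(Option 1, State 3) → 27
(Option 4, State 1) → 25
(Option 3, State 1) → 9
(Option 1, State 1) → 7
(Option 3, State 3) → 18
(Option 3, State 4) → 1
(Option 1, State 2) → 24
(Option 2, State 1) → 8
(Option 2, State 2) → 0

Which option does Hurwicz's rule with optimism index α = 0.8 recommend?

Option 4

Option 1: 0.8·27 + 0.2·7 = 23
Option 2: 0.8·28 + 0.2·(-6) = 21.2
Option 3: 0.8·25 + 0.2·1 = 20.2
Option 4: 0.8·30 + 0.2·25 = 29
Option 5: 0.8·22 + 0.2·(-8) = 16
Highest Hurwicz score = 29 → Option 4.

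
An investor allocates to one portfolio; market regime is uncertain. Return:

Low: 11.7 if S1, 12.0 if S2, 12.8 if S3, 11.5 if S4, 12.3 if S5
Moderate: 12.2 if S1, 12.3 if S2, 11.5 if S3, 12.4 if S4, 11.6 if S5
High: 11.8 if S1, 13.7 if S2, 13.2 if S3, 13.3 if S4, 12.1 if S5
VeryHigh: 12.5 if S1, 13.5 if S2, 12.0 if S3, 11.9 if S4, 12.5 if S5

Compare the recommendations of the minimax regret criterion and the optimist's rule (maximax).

Column bests: S1=12.5, S2=13.7, S3=13.2, S4=13.3, S5=12.5.
Low regrets: 0.8, 1.7, 0.4, 1.8, 0.2 → max 1.8
Moderate regrets: 0.3, 1.4, 1.7, 0.9, 0.9 → max 1.7
High regrets: 0.7, 0.0, 0.0, 0.0, 0.4 → max 0.7
VeryHigh regrets: 0.0, 0.2, 1.2, 1.4, 0.0 → max 1.4
Smallest max regret = 0.7 → High.
Row maxima: Low=12.8, Moderate=12.4, High=13.7, VeryHigh=13.5
Best best-case = 13.7 → High.

minimax regret → High; maximax → High (agree)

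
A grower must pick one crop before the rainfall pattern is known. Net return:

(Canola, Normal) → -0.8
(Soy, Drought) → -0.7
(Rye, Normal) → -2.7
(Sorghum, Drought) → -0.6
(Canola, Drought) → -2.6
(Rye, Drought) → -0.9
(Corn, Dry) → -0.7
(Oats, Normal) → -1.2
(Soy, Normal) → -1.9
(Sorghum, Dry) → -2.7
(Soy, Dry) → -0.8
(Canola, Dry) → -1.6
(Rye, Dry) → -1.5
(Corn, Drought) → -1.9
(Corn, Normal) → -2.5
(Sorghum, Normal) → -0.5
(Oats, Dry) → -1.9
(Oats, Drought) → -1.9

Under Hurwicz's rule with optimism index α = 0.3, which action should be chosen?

Soy

Soy: 0.3·(-0.7) + 0.7·(-1.9) = -1.54
Corn: 0.3·(-0.7) + 0.7·(-2.5) = -1.96
Canola: 0.3·(-0.8) + 0.7·(-2.6) = -2.06
Rye: 0.3·(-0.9) + 0.7·(-2.7) = -2.16
Oats: 0.3·(-1.2) + 0.7·(-1.9) = -1.69
Sorghum: 0.3·(-0.5) + 0.7·(-2.7) = -2.04
Highest Hurwicz score = -1.54 → Soy.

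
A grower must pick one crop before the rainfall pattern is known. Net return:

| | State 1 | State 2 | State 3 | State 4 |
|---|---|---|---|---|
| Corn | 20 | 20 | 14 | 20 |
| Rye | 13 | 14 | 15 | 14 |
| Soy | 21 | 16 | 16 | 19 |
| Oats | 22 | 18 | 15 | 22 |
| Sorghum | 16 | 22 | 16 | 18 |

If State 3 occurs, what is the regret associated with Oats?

Best payoff under State 3 is 16.
Regret = 16 − 15 = 1.

1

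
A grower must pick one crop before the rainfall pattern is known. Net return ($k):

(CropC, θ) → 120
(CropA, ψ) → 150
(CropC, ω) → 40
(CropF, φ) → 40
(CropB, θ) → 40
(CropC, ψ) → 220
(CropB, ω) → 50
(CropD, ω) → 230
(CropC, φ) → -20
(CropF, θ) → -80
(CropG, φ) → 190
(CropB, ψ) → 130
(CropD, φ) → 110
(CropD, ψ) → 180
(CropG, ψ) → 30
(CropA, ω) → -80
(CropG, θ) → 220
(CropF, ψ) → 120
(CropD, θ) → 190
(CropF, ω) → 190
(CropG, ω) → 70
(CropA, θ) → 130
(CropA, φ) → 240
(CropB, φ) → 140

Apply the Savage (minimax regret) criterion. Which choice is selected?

Column bests: θ=220, φ=240, ψ=220, ω=230.
CropG regrets: 0, 50, 190, 160 → max 190
CropB regrets: 180, 100, 90, 180 → max 180
CropF regrets: 300, 200, 100, 40 → max 300
CropD regrets: 30, 130, 40, 0 → max 130
CropA regrets: 90, 0, 70, 310 → max 310
CropC regrets: 100, 260, 0, 190 → max 260
Smallest max regret = 130 → CropD.

CropD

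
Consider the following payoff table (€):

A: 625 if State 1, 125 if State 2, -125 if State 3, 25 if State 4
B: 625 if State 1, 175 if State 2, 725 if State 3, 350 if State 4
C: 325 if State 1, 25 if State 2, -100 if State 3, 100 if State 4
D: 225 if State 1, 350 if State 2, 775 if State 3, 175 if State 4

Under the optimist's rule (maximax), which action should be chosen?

Row maxima: A=625, B=725, C=325, D=775
Best best-case = 775 → D.

D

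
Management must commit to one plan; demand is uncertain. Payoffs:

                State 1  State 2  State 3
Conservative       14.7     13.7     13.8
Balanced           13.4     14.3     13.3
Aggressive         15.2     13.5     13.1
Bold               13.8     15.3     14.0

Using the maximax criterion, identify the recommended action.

Bold

Row maxima: Conservative=14.7, Balanced=14.3, Aggressive=15.2, Bold=15.3
Best best-case = 15.3 → Bold.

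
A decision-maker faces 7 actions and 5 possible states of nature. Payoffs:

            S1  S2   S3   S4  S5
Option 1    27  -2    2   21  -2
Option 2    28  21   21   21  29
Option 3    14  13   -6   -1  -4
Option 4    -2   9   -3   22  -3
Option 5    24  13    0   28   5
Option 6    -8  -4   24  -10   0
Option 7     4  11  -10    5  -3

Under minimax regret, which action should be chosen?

Column bests: S1=28, S2=21, S3=24, S4=28, S5=29.
Option 1 regrets: 1, 23, 22, 7, 31 → max 31
Option 2 regrets: 0, 0, 3, 7, 0 → max 7
Option 3 regrets: 14, 8, 30, 29, 33 → max 33
Option 4 regrets: 30, 12, 27, 6, 32 → max 32
Option 5 regrets: 4, 8, 24, 0, 24 → max 24
Option 6 regrets: 36, 25, 0, 38, 29 → max 38
Option 7 regrets: 24, 10, 34, 23, 32 → max 34
Smallest max regret = 7 → Option 2.

Option 2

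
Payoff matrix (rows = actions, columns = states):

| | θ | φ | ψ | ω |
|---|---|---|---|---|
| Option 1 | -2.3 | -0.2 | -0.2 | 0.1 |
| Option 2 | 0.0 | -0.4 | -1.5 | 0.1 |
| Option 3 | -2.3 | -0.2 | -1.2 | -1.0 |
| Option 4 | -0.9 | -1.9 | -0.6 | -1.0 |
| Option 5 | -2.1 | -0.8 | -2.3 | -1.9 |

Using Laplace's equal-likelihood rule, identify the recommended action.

Option 2

Row averages: Option 1=-0.65, Option 2=-0.45, Option 3=-1.175, Option 4=-1.1, Option 5=-1.775
Highest average = -0.45 → Option 2.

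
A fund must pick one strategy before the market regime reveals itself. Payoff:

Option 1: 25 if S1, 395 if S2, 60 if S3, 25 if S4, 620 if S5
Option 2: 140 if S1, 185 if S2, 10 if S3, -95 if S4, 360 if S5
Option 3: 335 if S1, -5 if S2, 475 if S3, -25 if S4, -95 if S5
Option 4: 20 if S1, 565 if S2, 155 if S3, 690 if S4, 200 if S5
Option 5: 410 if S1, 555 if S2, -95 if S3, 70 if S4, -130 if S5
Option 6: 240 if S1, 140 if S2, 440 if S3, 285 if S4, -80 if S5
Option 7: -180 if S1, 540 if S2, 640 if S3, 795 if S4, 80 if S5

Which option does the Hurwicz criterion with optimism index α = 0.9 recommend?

Option 7

Option 1: 0.9·620 + 0.1·25 = 560.5
Option 2: 0.9·360 + 0.1·(-95) = 314.5
Option 3: 0.9·475 + 0.1·(-95) = 418
Option 4: 0.9·690 + 0.1·20 = 623
Option 5: 0.9·555 + 0.1·(-130) = 486.5
Option 6: 0.9·440 + 0.1·(-80) = 388
Option 7: 0.9·795 + 0.1·(-180) = 697.5
Highest Hurwicz score = 697.5 → Option 7.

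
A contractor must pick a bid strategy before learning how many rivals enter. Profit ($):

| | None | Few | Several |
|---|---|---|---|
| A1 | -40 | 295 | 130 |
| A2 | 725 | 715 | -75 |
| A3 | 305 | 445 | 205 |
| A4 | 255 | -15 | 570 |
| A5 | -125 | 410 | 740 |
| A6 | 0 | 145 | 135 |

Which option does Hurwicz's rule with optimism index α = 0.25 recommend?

A1: 0.25·295 + 0.75·(-40) = 43.75
A2: 0.25·725 + 0.75·(-75) = 125
A3: 0.25·445 + 0.75·205 = 265
A4: 0.25·570 + 0.75·(-15) = 131.25
A5: 0.25·740 + 0.75·(-125) = 91.25
A6: 0.25·145 + 0.75·0 = 36.25
Highest Hurwicz score = 265 → A3.

A3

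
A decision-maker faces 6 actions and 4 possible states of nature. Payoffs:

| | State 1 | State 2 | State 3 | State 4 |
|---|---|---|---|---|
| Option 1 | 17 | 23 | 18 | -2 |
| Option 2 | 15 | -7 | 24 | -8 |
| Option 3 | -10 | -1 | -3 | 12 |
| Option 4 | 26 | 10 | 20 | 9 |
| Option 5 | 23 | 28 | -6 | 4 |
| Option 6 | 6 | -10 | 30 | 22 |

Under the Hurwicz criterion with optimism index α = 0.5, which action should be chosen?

Option 1: 0.5·23 + 0.5·(-2) = 10.5
Option 2: 0.5·24 + 0.5·(-8) = 8
Option 3: 0.5·12 + 0.5·(-10) = 1
Option 4: 0.5·26 + 0.5·9 = 17.5
Option 5: 0.5·28 + 0.5·(-6) = 11
Option 6: 0.5·30 + 0.5·(-10) = 10
Highest Hurwicz score = 17.5 → Option 4.

Option 4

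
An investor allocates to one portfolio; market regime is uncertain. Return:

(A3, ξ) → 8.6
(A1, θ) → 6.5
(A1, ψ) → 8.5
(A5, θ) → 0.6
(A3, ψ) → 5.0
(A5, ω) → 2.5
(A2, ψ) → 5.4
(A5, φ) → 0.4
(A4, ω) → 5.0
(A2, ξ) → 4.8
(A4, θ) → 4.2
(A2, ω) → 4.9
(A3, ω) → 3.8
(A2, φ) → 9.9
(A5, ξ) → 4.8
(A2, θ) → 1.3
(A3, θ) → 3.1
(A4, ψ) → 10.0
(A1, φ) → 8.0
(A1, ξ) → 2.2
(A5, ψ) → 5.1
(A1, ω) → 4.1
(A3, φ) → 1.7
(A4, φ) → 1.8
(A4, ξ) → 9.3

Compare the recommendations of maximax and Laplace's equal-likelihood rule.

maximax → A4; laplace → A4 (agree)

Row maxima: A1=8.5, A2=9.9, A3=8.6, A4=10.0, A5=5.1
Best best-case = 10.0 → A4.
Row averages: A1=5.86, A2=5.26, A3=4.44, A4=6.06, A5=2.68
Highest average = 6.06 → A4.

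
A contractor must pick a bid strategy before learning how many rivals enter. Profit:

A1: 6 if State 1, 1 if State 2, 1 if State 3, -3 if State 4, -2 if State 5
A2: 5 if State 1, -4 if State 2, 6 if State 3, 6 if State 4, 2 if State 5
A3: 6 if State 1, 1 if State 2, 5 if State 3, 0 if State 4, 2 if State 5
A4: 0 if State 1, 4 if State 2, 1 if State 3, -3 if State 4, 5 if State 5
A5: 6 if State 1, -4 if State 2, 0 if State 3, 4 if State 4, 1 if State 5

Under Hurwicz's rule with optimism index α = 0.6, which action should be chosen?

A3

A1: 0.6·6 + 0.4·(-3) = 2.4
A2: 0.6·6 + 0.4·(-4) = 2
A3: 0.6·6 + 0.4·0 = 3.6
A4: 0.6·5 + 0.4·(-3) = 1.8
A5: 0.6·6 + 0.4·(-4) = 2
Highest Hurwicz score = 3.6 → A3.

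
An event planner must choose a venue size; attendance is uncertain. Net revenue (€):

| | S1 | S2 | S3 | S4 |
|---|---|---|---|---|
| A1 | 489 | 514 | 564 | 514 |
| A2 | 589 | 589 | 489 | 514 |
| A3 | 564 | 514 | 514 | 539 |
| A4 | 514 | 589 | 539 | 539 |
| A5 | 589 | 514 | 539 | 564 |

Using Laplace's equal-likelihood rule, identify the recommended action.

A5

Row averages: A1=520.25, A2=545.25, A3=532.75, A4=545.25, A5=551.5
Highest average = 551.5 → A5.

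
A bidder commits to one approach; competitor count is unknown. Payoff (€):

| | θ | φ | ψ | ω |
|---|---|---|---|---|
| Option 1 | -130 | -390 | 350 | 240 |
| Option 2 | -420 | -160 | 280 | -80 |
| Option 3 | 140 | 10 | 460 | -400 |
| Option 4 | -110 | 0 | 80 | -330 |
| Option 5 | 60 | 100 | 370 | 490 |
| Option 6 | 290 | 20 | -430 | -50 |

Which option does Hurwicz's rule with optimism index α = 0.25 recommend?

Option 5

Option 1: 0.25·350 + 0.75·(-390) = -205
Option 2: 0.25·280 + 0.75·(-420) = -245
Option 3: 0.25·460 + 0.75·(-400) = -185
Option 4: 0.25·80 + 0.75·(-330) = -227.5
Option 5: 0.25·490 + 0.75·60 = 167.5
Option 6: 0.25·290 + 0.75·(-430) = -250
Highest Hurwicz score = 167.5 → Option 5.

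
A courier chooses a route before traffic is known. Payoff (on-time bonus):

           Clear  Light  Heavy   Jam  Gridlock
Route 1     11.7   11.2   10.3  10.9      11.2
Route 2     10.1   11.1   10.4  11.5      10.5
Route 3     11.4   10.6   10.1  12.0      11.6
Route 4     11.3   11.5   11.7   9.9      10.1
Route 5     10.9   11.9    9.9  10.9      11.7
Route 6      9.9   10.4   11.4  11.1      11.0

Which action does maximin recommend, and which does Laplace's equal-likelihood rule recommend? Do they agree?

maximin → Route 1; laplace → Route 3 (disagree)

Row minima: Route 1=10.3, Route 2=10.1, Route 3=10.1, Route 4=9.9, Route 5=9.9, Route 6=9.9
Best worst-case = 10.3 → Route 1.
Row averages: Route 1=11.06, Route 2=10.72, Route 3=11.14, Route 4=10.9, Route 5=11.06, Route 6=10.76
Highest average = 11.14 → Route 3.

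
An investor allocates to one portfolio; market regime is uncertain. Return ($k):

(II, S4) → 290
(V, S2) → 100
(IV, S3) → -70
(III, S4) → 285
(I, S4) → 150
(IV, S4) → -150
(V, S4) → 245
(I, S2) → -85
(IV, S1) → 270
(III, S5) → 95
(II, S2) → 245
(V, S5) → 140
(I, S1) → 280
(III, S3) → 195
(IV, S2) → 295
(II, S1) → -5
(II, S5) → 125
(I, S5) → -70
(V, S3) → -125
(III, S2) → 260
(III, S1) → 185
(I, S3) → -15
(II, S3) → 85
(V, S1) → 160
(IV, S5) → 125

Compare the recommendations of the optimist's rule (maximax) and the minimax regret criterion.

maximax → IV; minimax regret → III (disagree)

Row maxima: I=280, II=290, III=285, IV=295, V=245
Best best-case = 295 → IV.
Column bests: S1=280, S2=295, S3=195, S4=290, S5=140.
I regrets: 0, 380, 210, 140, 210 → max 380
II regrets: 285, 50, 110, 0, 15 → max 285
III regrets: 95, 35, 0, 5, 45 → max 95
IV regrets: 10, 0, 265, 440, 15 → max 440
V regrets: 120, 195, 320, 45, 0 → max 320
Smallest max regret = 95 → III.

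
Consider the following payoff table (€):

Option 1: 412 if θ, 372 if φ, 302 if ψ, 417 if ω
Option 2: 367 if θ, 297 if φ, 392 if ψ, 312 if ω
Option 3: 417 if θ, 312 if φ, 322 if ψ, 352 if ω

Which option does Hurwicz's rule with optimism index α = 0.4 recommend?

Option 1: 0.4·417 + 0.6·302 = 348
Option 2: 0.4·392 + 0.6·297 = 335
Option 3: 0.4·417 + 0.6·312 = 354
Highest Hurwicz score = 354 → Option 3.

Option 3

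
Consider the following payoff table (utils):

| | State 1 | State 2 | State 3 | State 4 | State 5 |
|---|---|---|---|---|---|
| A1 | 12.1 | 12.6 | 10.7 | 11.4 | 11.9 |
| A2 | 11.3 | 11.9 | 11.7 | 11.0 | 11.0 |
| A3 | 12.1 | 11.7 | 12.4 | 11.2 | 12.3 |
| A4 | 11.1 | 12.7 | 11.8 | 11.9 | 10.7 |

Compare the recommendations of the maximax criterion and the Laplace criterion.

maximax → A4; laplace → A3 (disagree)

Row maxima: A1=12.6, A2=11.9, A3=12.4, A4=12.7
Best best-case = 12.7 → A4.
Row averages: A1=11.74, A2=11.38, A3=11.94, A4=11.64
Highest average = 11.94 → A3.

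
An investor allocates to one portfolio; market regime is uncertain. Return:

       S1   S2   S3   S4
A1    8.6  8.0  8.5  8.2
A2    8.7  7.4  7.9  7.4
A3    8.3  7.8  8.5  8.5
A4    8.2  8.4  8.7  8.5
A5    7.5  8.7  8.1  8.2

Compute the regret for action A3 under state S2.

Best payoff under S2 is 8.7.
Regret = 8.7 − 7.8 = 0.9.

0.9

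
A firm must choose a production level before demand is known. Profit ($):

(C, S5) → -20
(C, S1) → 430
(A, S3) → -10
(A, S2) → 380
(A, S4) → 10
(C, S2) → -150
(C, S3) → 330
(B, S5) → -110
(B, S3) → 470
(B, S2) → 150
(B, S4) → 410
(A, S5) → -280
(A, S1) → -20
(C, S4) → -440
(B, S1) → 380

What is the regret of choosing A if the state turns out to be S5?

260

Best payoff under S5 is -20.
Regret = -20 − (-280) = 260.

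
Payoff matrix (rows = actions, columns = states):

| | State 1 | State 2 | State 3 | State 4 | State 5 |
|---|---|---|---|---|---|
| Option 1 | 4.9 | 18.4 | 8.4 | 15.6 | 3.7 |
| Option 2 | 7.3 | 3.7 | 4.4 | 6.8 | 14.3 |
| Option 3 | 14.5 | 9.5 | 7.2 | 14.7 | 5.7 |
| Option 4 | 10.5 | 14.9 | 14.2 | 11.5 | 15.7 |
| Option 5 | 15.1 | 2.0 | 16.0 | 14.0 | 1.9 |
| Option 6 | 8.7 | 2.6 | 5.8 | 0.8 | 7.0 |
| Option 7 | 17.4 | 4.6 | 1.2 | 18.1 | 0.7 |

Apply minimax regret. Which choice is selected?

Option 4

Column bests: State 1=17.4, State 2=18.4, State 3=16.0, State 4=18.1, State 5=15.7.
Option 1 regrets: 12.5, 0.0, 7.6, 2.5, 12.0 → max 12.5
Option 2 regrets: 10.1, 14.7, 11.6, 11.3, 1.4 → max 14.7
Option 3 regrets: 2.9, 8.9, 8.8, 3.4, 10.0 → max 10.0
Option 4 regrets: 6.9, 3.5, 1.8, 6.6, 0.0 → max 6.9
Option 5 regrets: 2.3, 16.4, 0.0, 4.1, 13.8 → max 16.4
Option 6 regrets: 8.7, 15.8, 10.2, 17.3, 8.7 → max 17.3
Option 7 regrets: 0.0, 13.8, 14.8, 0.0, 15.0 → max 15.0
Smallest max regret = 6.9 → Option 4.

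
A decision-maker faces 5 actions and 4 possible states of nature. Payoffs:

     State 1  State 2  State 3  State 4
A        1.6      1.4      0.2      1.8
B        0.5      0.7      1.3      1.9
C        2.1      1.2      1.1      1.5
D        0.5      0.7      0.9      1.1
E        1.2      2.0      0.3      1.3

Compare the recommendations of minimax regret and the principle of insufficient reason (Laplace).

minimax regret → C; laplace → C (agree)

Column bests: State 1=2.1, State 2=2.0, State 3=1.3, State 4=1.9.
A regrets: 0.5, 0.6, 1.1, 0.1 → max 1.1
B regrets: 1.6, 1.3, 0.0, 0.0 → max 1.6
C regrets: 0.0, 0.8, 0.2, 0.4 → max 0.8
D regrets: 1.6, 1.3, 0.4, 0.8 → max 1.6
E regrets: 0.9, 0.0, 1.0, 0.6 → max 1.0
Smallest max regret = 0.8 → C.
Row averages: A=1.25, B=1.1, C=1.475, D=0.8, E=1.2
Highest average = 1.475 → C.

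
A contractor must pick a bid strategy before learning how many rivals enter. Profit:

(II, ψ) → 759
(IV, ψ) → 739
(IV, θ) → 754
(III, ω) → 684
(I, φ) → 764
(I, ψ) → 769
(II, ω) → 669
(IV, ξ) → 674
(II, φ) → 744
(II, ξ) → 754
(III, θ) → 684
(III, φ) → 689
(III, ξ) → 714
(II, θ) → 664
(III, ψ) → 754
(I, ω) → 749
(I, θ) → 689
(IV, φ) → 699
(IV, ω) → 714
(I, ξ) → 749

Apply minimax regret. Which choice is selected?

I

Column bests: θ=754, φ=764, ψ=769, ω=749, ξ=754.
I regrets: 65, 0, 0, 0, 5 → max 65
II regrets: 90, 20, 10, 80, 0 → max 90
III regrets: 70, 75, 15, 65, 40 → max 75
IV regrets: 0, 65, 30, 35, 80 → max 80
Smallest max regret = 65 → I.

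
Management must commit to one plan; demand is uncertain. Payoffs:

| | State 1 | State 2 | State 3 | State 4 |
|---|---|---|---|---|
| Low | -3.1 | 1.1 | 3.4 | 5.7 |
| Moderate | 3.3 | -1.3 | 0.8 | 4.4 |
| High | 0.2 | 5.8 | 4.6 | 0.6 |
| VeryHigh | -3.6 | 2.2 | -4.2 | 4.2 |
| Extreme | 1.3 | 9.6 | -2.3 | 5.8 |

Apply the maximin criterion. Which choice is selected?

High

Row minima: Low=-3.1, Moderate=-1.3, High=0.2, VeryHigh=-4.2, Extreme=-2.3
Best worst-case = 0.2 → High.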